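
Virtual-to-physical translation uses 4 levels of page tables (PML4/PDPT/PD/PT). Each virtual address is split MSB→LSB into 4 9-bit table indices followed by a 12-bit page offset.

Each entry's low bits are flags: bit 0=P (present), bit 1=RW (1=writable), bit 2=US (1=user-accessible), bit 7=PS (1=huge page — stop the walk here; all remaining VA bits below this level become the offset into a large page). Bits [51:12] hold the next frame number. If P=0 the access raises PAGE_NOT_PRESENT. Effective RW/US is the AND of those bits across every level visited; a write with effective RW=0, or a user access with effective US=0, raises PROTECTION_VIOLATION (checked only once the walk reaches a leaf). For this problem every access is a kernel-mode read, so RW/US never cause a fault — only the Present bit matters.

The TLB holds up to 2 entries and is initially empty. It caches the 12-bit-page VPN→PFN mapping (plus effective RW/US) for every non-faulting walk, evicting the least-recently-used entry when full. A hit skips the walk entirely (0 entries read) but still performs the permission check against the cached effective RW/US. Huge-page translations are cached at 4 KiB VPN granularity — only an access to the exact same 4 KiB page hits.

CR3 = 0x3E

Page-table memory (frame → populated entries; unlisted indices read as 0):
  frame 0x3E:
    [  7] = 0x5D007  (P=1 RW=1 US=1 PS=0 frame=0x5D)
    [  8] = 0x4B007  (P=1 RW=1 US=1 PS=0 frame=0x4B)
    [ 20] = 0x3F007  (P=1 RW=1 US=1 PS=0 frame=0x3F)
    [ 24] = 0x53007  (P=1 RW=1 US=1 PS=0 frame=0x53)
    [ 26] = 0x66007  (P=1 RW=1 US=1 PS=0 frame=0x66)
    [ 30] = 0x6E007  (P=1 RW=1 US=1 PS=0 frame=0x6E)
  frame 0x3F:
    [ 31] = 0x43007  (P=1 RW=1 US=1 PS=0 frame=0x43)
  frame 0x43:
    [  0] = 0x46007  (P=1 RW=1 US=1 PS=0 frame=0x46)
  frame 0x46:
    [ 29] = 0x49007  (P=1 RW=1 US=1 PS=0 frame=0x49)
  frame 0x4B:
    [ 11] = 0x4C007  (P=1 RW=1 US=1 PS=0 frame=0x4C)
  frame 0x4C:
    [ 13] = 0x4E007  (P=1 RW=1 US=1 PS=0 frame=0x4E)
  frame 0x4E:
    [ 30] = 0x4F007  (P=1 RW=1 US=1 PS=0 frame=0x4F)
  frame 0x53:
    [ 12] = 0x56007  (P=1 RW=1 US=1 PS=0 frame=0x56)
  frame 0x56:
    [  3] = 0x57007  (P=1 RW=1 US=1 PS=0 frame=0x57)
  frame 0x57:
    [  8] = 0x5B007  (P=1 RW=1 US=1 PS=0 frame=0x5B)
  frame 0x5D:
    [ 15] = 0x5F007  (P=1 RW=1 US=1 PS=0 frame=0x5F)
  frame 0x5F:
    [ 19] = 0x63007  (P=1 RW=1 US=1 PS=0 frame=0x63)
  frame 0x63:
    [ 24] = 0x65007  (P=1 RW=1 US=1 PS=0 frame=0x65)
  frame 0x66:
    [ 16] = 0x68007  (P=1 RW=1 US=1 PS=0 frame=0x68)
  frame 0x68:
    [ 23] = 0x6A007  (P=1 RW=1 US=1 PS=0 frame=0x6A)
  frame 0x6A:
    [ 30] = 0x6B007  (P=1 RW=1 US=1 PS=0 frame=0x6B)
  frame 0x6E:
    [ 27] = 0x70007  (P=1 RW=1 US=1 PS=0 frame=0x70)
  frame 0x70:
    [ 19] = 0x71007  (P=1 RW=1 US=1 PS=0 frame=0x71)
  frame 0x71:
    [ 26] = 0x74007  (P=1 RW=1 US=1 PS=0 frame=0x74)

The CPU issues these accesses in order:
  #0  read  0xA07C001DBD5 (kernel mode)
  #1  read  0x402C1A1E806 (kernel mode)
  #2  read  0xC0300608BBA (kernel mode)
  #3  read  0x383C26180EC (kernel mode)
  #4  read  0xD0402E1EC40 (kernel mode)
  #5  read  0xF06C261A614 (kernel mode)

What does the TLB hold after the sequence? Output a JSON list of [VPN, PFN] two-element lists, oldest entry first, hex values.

Walk each access:
#0 VA=0xA07C001DBD5 (r,kernel):
  L0: frame=0x3E idx=20 entry=0x3F007 [P=1 RW=1 US=1 PS=0]
  L1: frame=0x3F idx=31 entry=0x43007 [P=1 RW=1 US=1 PS=0]
  L2: frame=0x43 idx=0 entry=0x46007 [P=1 RW=1 US=1 PS=0]
  L3: frame=0x46 idx=29 entry=0x49007 [P=1 RW=1 US=1 PS=0]
  → PA=0x49BD5  (4 entries read)
#1 VA=0x402C1A1E806 (r,kernel):
  L0: frame=0x3E idx=8 entry=0x4B007 [P=1 RW=1 US=1 PS=0]
  L1: frame=0x4B idx=11 entry=0x4C007 [P=1 RW=1 US=1 PS=0]
  L2: frame=0x4C idx=13 entry=0x4E007 [P=1 RW=1 US=1 PS=0]
  L3: frame=0x4E idx=30 entry=0x4F007 [P=1 RW=1 US=1 PS=0]
  → PA=0x4F806  (4 entries read)
#2 VA=0xC0300608BBA (r,kernel):
  L0: frame=0x3E idx=24 entry=0x53007 [P=1 RW=1 US=1 PS=0]
  L1: frame=0x53 idx=12 entry=0x56007 [P=1 RW=1 US=1 PS=0]
  L2: frame=0x56 idx=3 entry=0x57007 [P=1 RW=1 US=1 PS=0]
  L3: frame=0x57 idx=8 entry=0x5B007 [P=1 RW=1 US=1 PS=0]
  → PA=0x5BBBA  (4 entries read)
#3 VA=0x383C26180EC (r,kernel):
  L0: frame=0x3E idx=7 entry=0x5D007 [P=1 RW=1 US=1 PS=0]
  L1: frame=0x5D idx=15 entry=0x5F007 [P=1 RW=1 US=1 PS=0]
  L2: frame=0x5F idx=19 entry=0x63007 [P=1 RW=1 US=1 PS=0]
  L3: frame=0x63 idx=24 entry=0x65007 [P=1 RW=1 US=1 PS=0]
  → PA=0x650EC  (4 entries read)
#4 VA=0xD0402E1EC40 (r,kernel):
  L0: frame=0x3E idx=26 entry=0x66007 [P=1 RW=1 US=1 PS=0]
  L1: frame=0x66 idx=16 entry=0x68007 [P=1 RW=1 US=1 PS=0]
  L2: frame=0x68 idx=23 entry=0x6A007 [P=1 RW=1 US=1 PS=0]
  L3: frame=0x6A idx=30 entry=0x6B007 [P=1 RW=1 US=1 PS=0]
  → PA=0x6BC40  (4 entries read)
#5 VA=0xF06C261A614 (r,kernel):
  L0: frame=0x3E idx=30 entry=0x6E007 [P=1 RW=1 US=1 PS=0]
  L1: frame=0x6E idx=27 entry=0x70007 [P=1 RW=1 US=1 PS=0]
  L2: frame=0x70 idx=19 entry=0x71007 [P=1 RW=1 US=1 PS=0]
  L3: frame=0x71 idx=26 entry=0x74007 [P=1 RW=1 US=1 PS=0]
  → PA=0x74614  (4 entries read)

TLB: [["0xD0402E1E", "0x6B"], ["0xF06C261A", "0x74"]]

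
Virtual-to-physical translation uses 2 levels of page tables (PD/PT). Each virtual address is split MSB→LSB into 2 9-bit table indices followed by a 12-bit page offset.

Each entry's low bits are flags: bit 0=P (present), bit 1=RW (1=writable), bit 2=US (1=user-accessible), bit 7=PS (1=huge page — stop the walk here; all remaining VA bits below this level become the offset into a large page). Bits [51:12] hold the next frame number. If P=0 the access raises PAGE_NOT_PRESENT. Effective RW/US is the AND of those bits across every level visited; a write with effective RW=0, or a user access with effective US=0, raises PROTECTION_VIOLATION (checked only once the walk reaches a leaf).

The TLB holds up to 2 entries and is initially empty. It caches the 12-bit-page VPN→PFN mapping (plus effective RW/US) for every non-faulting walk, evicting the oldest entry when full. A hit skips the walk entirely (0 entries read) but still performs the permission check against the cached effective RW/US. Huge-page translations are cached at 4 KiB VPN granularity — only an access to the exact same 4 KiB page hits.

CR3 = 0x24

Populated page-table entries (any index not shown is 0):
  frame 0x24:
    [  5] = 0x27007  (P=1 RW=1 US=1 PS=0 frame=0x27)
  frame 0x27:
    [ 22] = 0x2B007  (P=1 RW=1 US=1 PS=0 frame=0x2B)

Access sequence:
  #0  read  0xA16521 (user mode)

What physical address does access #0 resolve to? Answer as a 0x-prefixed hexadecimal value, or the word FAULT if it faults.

Per-access translation:
#0 VA=0xA16521 (r,user):
  L0 @0x24[5] → 0x27007  P=1,RW=1,US=1,PS=0
  L1 @0x27[22] → 0x2B007  P=1,RW=1,US=1,PS=0
  → PA=0x2B521  (2 entries read)

Access #0 PA: 0x2B521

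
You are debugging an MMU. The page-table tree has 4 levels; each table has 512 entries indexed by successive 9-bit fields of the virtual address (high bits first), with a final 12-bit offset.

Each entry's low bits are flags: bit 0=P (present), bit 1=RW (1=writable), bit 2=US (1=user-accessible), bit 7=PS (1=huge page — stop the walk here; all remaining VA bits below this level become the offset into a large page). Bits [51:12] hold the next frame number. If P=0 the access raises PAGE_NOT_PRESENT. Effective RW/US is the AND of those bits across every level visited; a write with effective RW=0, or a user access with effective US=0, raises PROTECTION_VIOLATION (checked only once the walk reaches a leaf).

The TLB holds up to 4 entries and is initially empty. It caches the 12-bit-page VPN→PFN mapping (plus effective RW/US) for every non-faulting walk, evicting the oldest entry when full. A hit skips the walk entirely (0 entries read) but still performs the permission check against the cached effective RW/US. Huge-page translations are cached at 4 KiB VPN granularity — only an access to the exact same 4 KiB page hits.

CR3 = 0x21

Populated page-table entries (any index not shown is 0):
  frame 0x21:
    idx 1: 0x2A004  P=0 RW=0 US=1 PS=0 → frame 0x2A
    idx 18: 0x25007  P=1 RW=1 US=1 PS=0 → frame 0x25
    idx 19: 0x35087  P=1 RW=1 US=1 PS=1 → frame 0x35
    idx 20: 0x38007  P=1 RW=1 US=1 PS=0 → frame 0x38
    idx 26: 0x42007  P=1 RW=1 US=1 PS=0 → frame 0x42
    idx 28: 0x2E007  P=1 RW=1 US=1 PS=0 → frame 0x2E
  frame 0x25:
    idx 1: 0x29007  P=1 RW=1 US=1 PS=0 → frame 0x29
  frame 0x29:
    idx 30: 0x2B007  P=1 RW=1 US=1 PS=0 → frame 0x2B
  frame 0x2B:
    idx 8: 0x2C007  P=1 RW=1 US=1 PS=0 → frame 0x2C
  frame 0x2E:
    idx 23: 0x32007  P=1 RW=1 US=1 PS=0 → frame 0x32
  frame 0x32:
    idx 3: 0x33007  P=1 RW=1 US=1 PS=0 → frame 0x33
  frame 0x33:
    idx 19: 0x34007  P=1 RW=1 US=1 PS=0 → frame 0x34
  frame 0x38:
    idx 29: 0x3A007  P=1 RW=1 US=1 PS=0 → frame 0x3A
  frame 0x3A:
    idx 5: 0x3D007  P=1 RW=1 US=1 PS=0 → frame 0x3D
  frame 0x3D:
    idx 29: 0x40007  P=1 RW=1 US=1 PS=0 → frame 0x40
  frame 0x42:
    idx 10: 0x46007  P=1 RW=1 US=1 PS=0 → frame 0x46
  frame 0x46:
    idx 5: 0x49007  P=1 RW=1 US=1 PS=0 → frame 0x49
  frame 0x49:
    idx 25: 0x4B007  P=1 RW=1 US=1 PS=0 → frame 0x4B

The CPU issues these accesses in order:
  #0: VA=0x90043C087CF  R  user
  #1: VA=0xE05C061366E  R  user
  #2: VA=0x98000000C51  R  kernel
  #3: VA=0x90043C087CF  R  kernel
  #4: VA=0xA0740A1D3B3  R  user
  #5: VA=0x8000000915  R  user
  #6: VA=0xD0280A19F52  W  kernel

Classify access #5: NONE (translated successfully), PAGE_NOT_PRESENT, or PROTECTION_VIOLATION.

Walk each access:
#0 VA=0x90043C087CF (r,user):
  L0: frame=0x21 idx=18 entry=0x25007 [P=1 RW=1 US=1 PS=0]
  L1: frame=0x25 idx=1 entry=0x29007 [P=1 RW=1 US=1 PS=0]
  L2: frame=0x29 idx=30 entry=0x2B007 [P=1 RW=1 US=1 PS=0]
  L3: frame=0x2B idx=8 entry=0x2C007 [P=1 RW=1 US=1 PS=0]
  ✓ 0x2C7CF  — 4 lookups
#1 VA=0xE05C061366E (r,user):
  L0: frame=0x21 idx=28 entry=0x2E007 [P=1 RW=1 US=1 PS=0]
  L1: frame=0x2E idx=23 entry=0x32007 [P=1 RW=1 US=1 PS=0]
  L2: frame=0x32 idx=3 entry=0x33007 [P=1 RW=1 US=1 PS=0]
  L3: frame=0x33 idx=19 entry=0x34007 [P=1 RW=1 US=1 PS=0]
  ✓ 0x3466E  — 4 lookups
#2 VA=0x98000000C51 (r,kernel):
  L0: frame=0x21 idx=19 entry=0x35087 [P=1 RW=1 US=1 PS=1]
  ✓ 0x35C51 (huge @L0)  — 1 lookups
#3 VA=0x90043C087CF (r,kernel):
  TLB hit vpn=0x90043C08 → PA=0x2C7CF
#4 VA=0xA0740A1D3B3 (r,user):
  L0: frame=0x21 idx=20 entry=0x38007 [P=1 RW=1 US=1 PS=0]
  L1: frame=0x38 idx=29 entry=0x3A007 [P=1 RW=1 US=1 PS=0]
  L2: frame=0x3A idx=5 entry=0x3D007 [P=1 RW=1 US=1 PS=0]
  L3: frame=0x3D idx=29 entry=0x40007 [P=1 RW=1 US=1 PS=0]
  ✓ 0x403B3  — 4 lookups
#5 VA=0x8000000915 (r,user):
  L0: frame=0x21 idx=1 entry=0x2A004 [P=0 RW=0 US=1 PS=0]
  ✗ PAGE_NOT_PRESENT  [1 reads]
#6 VA=0xD0280A19F52 (w,kernel):
  L0: frame=0x21 idx=26 entry=0x42007 [P=1 RW=1 US=1 PS=0]
  L1: frame=0x42 idx=10 entry=0x46007 [P=1 RW=1 US=1 PS=0]
  L2: frame=0x46 idx=5 entry=0x49007 [P=1 RW=1 US=1 PS=0]
  L3: frame=0x49 idx=25 entry=0x4B007 [P=1 RW=1 US=1 PS=0]
  ✓ 0x4BF52  — 4 lookups

Access #5 fault: PAGE_NOT_PRESENT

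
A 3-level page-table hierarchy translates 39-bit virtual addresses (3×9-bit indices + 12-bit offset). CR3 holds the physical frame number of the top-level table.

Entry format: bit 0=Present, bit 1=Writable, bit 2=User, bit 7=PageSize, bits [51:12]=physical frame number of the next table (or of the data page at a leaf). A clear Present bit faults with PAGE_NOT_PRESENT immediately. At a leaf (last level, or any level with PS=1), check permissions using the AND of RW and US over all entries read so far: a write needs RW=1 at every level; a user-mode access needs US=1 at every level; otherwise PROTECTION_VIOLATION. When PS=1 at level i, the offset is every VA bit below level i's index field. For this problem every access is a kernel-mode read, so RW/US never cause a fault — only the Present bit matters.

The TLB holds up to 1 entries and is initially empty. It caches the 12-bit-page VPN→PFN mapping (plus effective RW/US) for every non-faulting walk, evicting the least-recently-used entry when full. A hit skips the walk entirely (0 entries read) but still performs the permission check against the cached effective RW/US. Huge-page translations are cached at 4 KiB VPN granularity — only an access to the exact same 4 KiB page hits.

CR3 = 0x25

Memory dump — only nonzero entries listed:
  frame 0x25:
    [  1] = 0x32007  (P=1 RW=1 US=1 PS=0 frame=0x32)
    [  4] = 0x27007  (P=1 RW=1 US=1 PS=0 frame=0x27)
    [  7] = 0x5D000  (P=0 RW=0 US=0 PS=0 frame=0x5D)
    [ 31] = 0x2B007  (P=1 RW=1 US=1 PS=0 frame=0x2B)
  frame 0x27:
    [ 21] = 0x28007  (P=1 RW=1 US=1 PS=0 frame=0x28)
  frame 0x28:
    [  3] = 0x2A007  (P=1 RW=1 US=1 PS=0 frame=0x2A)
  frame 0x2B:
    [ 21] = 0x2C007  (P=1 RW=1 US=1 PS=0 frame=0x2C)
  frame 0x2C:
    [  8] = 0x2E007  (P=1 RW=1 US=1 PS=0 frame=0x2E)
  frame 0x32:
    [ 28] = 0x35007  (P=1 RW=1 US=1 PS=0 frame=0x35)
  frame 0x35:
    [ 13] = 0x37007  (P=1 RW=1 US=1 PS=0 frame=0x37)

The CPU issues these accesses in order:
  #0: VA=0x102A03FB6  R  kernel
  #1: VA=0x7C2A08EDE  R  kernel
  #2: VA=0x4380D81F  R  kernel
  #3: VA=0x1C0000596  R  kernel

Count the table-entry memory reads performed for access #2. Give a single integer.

Walk each access:
#0 VA=0x102A03FB6 (r,kernel):
  L0: frame=0x25 idx=4 entry=0x27007 [P=1 RW=1 US=1 PS=0]
  L1: frame=0x27 idx=21 entry=0x28007 [P=1 RW=1 US=1 PS=0]
  L2: frame=0x28 idx=3 entry=0x2A007 [P=1 RW=1 US=1 PS=0]
  ⇒ phys 0x2AFB6  [3 reads]
#1 VA=0x7C2A08EDE (r,kernel):
  L0: frame=0x25 idx=31 entry=0x2B007 [P=1 RW=1 US=1 PS=0]
  L1: frame=0x2B idx=21 entry=0x2C007 [P=1 RW=1 US=1 PS=0]
  L2: frame=0x2C idx=8 entry=0x2E007 [P=1 RW=1 US=1 PS=0]
  ⇒ phys 0x2EEDE  [3 reads]
#2 VA=0x4380D81F (r,kernel):
  L0: frame=0x25 idx=1 entry=0x32007 [P=1 RW=1 US=1 PS=0]
  L1: frame=0x32 idx=28 entry=0x35007 [P=1 RW=1 US=1 PS=0]
  L2: frame=0x35 idx=13 entry=0x37007 [P=1 RW=1 US=1 PS=0]
  ⇒ phys 0x3781F  [3 reads]
#3 VA=0x1C0000596 (r,kernel):
  L0: frame=0x25 idx=7 entry=0x5D000 [P=0 RW=0 US=0 PS=0]
  ✗ PAGE_NOT_PRESENT  [1 reads]

Entries read for #2: 3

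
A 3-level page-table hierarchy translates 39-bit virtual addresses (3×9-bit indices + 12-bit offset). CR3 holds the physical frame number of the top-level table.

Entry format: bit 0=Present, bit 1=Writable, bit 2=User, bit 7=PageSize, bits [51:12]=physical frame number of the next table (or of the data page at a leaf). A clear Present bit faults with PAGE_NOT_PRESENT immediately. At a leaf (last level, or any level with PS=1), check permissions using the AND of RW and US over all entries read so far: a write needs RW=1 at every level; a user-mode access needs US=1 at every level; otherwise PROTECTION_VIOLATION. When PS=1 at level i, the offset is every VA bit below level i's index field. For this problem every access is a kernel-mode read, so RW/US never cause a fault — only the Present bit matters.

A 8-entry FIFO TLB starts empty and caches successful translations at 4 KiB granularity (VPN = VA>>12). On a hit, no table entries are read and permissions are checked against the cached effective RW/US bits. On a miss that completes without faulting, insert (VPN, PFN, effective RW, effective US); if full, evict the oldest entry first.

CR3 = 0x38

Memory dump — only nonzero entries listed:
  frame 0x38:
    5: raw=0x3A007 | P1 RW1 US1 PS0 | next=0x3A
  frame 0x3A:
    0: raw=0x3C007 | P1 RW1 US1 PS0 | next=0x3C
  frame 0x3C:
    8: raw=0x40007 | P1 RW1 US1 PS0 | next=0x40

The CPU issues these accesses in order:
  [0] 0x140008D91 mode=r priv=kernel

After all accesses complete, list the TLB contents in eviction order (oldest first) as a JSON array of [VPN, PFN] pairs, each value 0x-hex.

Per-access translation:
#0 VA=0x140008D91 (r,kernel):
  lvl0: tbl 0x38, slot 5 ⇒ 0x3A007 (P1/RW1/US1/PS0)
  lvl1: tbl 0x3A, slot 0 ⇒ 0x3C007 (P1/RW1/US1/PS0)
  lvl2: tbl 0x3C, slot 8 ⇒ 0x40007 (P1/RW1/US1/PS0)
  ✓ 0x40D91  — 3 lookups

TLB: [["0x140008", "0x40"]]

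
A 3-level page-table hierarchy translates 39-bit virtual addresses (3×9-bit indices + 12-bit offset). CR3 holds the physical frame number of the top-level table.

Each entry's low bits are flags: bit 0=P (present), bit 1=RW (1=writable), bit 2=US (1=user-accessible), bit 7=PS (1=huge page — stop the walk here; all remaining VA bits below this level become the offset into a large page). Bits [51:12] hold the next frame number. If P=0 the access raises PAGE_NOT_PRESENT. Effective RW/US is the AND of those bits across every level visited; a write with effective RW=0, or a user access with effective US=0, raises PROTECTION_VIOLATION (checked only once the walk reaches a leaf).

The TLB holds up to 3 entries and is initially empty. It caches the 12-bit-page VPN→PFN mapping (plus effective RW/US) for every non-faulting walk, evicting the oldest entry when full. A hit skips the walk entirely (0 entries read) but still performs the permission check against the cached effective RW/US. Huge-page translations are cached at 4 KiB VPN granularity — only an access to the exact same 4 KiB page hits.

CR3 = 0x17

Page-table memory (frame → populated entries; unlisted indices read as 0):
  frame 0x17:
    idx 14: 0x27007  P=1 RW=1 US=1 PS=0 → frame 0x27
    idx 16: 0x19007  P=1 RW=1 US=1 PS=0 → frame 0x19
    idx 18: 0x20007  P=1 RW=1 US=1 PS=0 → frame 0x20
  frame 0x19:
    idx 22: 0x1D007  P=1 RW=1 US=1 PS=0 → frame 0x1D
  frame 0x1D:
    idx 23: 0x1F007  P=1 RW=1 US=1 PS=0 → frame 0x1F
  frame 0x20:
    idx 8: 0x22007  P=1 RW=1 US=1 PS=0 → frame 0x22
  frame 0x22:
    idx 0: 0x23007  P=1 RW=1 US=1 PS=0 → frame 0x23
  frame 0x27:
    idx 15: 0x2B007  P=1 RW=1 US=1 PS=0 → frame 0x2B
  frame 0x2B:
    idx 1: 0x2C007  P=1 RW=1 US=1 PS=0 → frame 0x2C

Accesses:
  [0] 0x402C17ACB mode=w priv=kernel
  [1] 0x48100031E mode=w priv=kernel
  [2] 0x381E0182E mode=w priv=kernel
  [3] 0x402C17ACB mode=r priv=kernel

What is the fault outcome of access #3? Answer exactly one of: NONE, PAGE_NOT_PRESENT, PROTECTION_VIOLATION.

Trace:
#0 VA=0x402C17ACB (w,kernel):
  [0] read 0x17 idx=16: raw=0x19007 flags P=1 W=1 U=1 S=0
  [1] read 0x19 idx=22: raw=0x1D007 flags P=1 W=1 U=1 S=0
  [2] read 0x1D idx=23: raw=0x1F007 flags P=1 W=1 U=1 S=0
  ⇒ phys 0x1FACB  [3 reads]
#1 VA=0x48100031E (w,kernel):
  [0] read 0x17 idx=18: raw=0x20007 flags P=1 W=1 U=1 S=0
  [1] read 0x20 idx=8: raw=0x22007 flags P=1 W=1 U=1 S=0
  [2] read 0x22 idx=0: raw=0x23007 flags P=1 W=1 U=1 S=0
  ⇒ phys 0x2331E  [3 reads]
#2 VA=0x381E0182E (w,kernel):
  [0] read 0x17 idx=14: raw=0x27007 flags P=1 W=1 U=1 S=0
  [1] read 0x27 idx=15: raw=0x2B007 flags P=1 W=1 U=1 S=0
  [2] read 0x2B idx=1: raw=0x2C007 flags P=1 W=1 U=1 S=0
  ⇒ phys 0x2C82E  [3 reads]
#3 VA=0x402C17ACB (r,kernel):
  TLB hit vpn=0x402C17 → PA=0x1FACB

Access #3 fault: NONE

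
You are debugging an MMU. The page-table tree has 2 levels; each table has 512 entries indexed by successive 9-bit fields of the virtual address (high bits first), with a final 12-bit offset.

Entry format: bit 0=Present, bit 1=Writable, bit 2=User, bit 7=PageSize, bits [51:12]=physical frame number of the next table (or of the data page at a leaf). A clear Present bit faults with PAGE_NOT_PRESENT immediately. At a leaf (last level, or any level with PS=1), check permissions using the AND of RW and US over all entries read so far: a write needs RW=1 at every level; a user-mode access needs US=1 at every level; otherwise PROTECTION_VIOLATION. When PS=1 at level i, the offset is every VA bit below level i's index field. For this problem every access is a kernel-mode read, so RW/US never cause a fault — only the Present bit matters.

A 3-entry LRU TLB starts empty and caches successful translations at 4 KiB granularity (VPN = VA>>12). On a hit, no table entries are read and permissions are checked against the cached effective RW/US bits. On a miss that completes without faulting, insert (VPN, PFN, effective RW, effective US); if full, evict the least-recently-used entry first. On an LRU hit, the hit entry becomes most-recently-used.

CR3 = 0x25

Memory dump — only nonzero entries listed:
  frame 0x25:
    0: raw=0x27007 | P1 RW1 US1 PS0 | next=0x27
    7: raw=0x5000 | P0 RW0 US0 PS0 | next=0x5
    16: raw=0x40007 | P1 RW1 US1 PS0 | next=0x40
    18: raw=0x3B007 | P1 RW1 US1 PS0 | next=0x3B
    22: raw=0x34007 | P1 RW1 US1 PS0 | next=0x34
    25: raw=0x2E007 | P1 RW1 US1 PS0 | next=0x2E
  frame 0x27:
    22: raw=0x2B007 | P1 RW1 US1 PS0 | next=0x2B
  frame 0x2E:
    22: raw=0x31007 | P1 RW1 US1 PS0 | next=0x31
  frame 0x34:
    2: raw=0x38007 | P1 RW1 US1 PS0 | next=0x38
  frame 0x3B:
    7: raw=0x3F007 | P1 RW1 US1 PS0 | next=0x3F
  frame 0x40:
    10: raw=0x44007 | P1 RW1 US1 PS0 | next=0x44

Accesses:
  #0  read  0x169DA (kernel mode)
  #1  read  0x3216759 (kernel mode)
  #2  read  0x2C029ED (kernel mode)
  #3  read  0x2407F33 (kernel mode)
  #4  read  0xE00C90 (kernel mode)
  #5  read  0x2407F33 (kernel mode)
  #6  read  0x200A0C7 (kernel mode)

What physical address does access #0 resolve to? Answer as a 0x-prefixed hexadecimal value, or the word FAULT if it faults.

Per-access translation:
#0 VA=0x169DA (r,kernel):
  lvl0: tbl 0x25, slot 0 ⇒ 0x27007 (P1/RW1/US1/PS0)
  lvl1: tbl 0x27, slot 22 ⇒ 0x2B007 (P1/RW1/US1/PS0)
  ✓ 0x2B9DA  — 2 lookups
#1 VA=0x3216759 (r,kernel):
  lvl0: tbl 0x25, slot 25 ⇒ 0x2E007 (P1/RW1/US1/PS0)
  lvl1: tbl 0x2E, slot 22 ⇒ 0x31007 (P1/RW1/US1/PS0)
  ✓ 0x31759  — 2 lookups
#2 VA=0x2C029ED (r,kernel):
  lvl0: tbl 0x25, slot 22 ⇒ 0x34007 (P1/RW1/US1/PS0)
  lvl1: tbl 0x34, slot 2 ⇒ 0x38007 (P1/RW1/US1/PS0)
  ✓ 0x389ED  — 2 lookups
#3 VA=0x2407F33 (r,kernel):
  lvl0: tbl 0x25, slot 18 ⇒ 0x3B007 (P1/RW1/US1/PS0)
  lvl1: tbl 0x3B, slot 7 ⇒ 0x3F007 (P1/RW1/US1/PS0)
  ✓ 0x3FF33  — 2 lookups
#4 VA=0xE00C90 (r,kernel):
  lvl0: tbl 0x25, slot 7 ⇒ 0x5000 (P0/RW0/US0/PS0)
  → PAGE_NOT_PRESENT  (1 entries read)
#5 VA=0x2407F33 (r,kernel):
  TLB hit vpn=0x2407 → PA=0x3FF33
#6 VA=0x200A0C7 (r,kernel):
  lvl0: tbl 0x25, slot 16 ⇒ 0x40007 (P1/RW1/US1/PS0)
  lvl1: tbl 0x40, slot 10 ⇒ 0x44007 (P1/RW1/US1/PS0)
  ✓ 0x440C7  — 2 lookups

Access #0 PA: 0x2B9DA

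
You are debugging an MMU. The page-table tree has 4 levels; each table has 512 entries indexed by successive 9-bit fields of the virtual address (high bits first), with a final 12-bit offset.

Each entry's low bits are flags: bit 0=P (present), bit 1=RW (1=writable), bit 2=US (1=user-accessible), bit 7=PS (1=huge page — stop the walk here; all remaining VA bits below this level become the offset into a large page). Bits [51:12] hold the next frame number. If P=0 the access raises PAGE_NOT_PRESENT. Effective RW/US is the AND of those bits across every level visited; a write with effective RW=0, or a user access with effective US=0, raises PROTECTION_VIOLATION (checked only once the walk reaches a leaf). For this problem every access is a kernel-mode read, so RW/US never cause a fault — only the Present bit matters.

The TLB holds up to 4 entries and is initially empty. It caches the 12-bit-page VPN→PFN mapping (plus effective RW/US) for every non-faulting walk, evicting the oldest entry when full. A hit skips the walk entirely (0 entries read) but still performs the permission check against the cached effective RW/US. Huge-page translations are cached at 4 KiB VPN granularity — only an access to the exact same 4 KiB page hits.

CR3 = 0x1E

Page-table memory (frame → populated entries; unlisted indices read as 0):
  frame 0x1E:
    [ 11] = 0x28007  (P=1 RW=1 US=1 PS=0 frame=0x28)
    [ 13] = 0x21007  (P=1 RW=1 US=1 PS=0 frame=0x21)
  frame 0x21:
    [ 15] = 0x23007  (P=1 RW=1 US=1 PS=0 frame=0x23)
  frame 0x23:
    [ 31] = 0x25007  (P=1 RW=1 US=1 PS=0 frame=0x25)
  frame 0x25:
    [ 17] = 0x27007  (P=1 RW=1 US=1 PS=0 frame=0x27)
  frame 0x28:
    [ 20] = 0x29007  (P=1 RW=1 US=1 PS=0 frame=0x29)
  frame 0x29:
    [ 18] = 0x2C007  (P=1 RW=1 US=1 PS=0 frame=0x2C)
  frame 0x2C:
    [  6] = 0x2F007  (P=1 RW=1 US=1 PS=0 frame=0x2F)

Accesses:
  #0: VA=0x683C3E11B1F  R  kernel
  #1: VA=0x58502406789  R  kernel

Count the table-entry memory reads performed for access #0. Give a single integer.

Walk each access:
#0 VA=0x683C3E11B1F (r,kernel):
  L0 @0x1E[13] → 0x21007  P=1,RW=1,US=1,PS=0
  L1 @0x21[15] → 0x23007  P=1,RW=1,US=1,PS=0
  L2 @0x23[31] → 0x25007  P=1,RW=1,US=1,PS=0
  L3 @0x25[17] → 0x27007  P=1,RW=1,US=1,PS=0
  → PA=0x27B1F  (4 entries read)
#1 VA=0x58502406789 (r,kernel):
  L0 @0x1E[11] → 0x28007  P=1,RW=1,US=1,PS=0
  L1 @0x28[20] → 0x29007  P=1,RW=1,US=1,PS=0
  L2 @0x29[18] → 0x2C007  P=1,RW=1,US=1,PS=0
  L3 @0x2C[6] → 0x2F007  P=1,RW=1,US=1,PS=0
  → PA=0x2F789  (4 entries read)

Entries read for #0: 4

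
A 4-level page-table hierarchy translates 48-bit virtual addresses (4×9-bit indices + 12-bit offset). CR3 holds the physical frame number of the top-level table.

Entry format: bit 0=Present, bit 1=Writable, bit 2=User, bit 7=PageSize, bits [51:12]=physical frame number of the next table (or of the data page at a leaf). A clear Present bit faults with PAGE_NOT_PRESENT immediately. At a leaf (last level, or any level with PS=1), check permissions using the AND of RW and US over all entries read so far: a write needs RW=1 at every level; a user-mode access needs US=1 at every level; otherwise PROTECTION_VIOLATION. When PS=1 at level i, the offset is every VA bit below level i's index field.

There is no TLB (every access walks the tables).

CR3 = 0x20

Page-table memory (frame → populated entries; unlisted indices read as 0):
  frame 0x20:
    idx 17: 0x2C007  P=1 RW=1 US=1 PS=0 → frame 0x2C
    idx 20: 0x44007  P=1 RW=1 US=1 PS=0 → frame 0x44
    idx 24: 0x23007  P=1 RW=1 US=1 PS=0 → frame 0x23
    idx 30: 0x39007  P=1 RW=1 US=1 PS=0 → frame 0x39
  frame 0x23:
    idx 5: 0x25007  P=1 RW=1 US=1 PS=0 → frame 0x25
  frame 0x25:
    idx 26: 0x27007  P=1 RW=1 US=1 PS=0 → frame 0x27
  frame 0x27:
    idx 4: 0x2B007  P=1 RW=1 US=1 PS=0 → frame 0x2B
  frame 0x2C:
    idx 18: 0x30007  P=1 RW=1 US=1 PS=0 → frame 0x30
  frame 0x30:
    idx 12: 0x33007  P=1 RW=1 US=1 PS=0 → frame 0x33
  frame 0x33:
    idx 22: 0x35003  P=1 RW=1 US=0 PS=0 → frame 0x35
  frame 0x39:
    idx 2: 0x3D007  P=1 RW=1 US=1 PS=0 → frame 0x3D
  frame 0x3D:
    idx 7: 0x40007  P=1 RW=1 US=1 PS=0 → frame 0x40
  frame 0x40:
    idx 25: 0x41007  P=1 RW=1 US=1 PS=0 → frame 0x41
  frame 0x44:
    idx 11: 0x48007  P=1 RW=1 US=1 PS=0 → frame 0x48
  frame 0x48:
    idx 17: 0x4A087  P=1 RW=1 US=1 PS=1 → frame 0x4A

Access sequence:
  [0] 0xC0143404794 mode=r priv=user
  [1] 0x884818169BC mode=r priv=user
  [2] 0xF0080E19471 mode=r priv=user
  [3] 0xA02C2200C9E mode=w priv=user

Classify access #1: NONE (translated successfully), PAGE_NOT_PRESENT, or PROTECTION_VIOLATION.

Per-access translation:
#0 VA=0xC0143404794 (r,user):
  lvl0: tbl 0x20, slot 24 ⇒ 0x23007 (P1/RW1/US1/PS0)
  lvl1: tbl 0x23, slot 5 ⇒ 0x25007 (P1/RW1/US1/PS0)
  lvl2: tbl 0x25, slot 26 ⇒ 0x27007 (P1/RW1/US1/PS0)
  lvl3: tbl 0x27, slot 4 ⇒ 0x2B007 (P1/RW1/US1/PS0)
  ⇒ phys 0x2B794  [4 reads]
#1 VA=0x884818169BC (r,user):
  lvl0: tbl 0x20, slot 17 ⇒ 0x2C007 (P1/RW1/US1/PS0)
  lvl1: tbl 0x2C, slot 18 ⇒ 0x30007 (P1/RW1/US1/PS0)
  lvl2: tbl 0x30, slot 12 ⇒ 0x33007 (P1/RW1/US1/PS0)
  lvl3: tbl 0x33, slot 22 ⇒ 0x35003 (P1/RW1/US0/PS0)
  ⇒ fault: PROTECTION_VIOLATION  — 4 lookups
#2 VA=0xF0080E19471 (r,user):
  lvl0: tbl 0x20, slot 30 ⇒ 0x39007 (P1/RW1/US1/PS0)
  lvl1: tbl 0x39, slot 2 ⇒ 0x3D007 (P1/RW1/US1/PS0)
  lvl2: tbl 0x3D, slot 7 ⇒ 0x40007 (P1/RW1/US1/PS0)
  lvl3: tbl 0x40, slot 25 ⇒ 0x41007 (P1/RW1/US1/PS0)
  ⇒ phys 0x41471  [4 reads]
#3 VA=0xA02C2200C9E (w,user):
  lvl0: tbl 0x20, slot 20 ⇒ 0x44007 (P1/RW1/US1/PS0)
  lvl1: tbl 0x44, slot 11 ⇒ 0x48007 (P1/RW1/US1/PS0)
  lvl2: tbl 0x48, slot 17 ⇒ 0x4A087 (P1/RW1/US1/PS1)
  ⇒ phys 0x4AC9E (huge @L2)  [3 reads]

Access #1 fault: PROTECTION_VIOLATION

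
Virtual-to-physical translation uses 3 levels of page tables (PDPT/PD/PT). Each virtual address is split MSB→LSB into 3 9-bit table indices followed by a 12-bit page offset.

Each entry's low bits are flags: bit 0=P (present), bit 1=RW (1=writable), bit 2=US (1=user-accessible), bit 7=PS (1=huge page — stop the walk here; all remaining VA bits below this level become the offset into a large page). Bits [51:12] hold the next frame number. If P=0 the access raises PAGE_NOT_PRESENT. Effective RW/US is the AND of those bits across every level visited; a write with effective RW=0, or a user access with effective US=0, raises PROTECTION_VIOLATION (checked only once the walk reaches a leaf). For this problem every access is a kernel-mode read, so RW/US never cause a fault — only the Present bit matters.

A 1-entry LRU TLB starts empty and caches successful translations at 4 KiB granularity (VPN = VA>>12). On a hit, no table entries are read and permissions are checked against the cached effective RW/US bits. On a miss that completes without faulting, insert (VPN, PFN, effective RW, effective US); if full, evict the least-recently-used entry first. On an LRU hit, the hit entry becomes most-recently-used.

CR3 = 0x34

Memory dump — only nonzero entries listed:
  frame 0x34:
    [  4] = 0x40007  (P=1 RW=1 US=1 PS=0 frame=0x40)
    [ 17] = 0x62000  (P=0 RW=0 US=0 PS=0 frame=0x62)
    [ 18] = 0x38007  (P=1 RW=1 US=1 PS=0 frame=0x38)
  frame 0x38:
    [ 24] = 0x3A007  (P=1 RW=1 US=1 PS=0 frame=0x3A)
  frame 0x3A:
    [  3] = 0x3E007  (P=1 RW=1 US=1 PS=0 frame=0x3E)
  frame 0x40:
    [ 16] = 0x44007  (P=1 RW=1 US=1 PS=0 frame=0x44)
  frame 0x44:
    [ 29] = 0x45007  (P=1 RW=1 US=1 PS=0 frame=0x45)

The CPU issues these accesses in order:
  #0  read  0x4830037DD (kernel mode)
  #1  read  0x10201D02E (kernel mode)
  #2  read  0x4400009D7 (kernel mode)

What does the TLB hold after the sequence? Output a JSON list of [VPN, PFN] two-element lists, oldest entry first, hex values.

Trace:
#0 VA=0x4830037DD (r,kernel):
  L0 @0x34[18] → 0x38007  P=1,RW=1,US=1,PS=0
  L1 @0x38[24] → 0x3A007  P=1,RW=1,US=1,PS=0
  L2 @0x3A[3] → 0x3E007  P=1,RW=1,US=1,PS=0
  ✓ 0x3E7DD  — 3 lookups
#1 VA=0x10201D02E (r,kernel):
  L0 @0x34[4] → 0x40007  P=1,RW=1,US=1,PS=0
  L1 @0x40[16] → 0x44007  P=1,RW=1,US=1,PS=0
  L2 @0x44[29] → 0x45007  P=1,RW=1,US=1,PS=0
  ✓ 0x4502E  — 3 lookups
#2 VA=0x4400009D7 (r,kernel):
  L0 @0x34[17] → 0x62000  P=0,RW=0,US=0,PS=0
  ✗ PAGE_NOT_PRESENT  [1 reads]

TLB: [["0x10201D", "0x45"]]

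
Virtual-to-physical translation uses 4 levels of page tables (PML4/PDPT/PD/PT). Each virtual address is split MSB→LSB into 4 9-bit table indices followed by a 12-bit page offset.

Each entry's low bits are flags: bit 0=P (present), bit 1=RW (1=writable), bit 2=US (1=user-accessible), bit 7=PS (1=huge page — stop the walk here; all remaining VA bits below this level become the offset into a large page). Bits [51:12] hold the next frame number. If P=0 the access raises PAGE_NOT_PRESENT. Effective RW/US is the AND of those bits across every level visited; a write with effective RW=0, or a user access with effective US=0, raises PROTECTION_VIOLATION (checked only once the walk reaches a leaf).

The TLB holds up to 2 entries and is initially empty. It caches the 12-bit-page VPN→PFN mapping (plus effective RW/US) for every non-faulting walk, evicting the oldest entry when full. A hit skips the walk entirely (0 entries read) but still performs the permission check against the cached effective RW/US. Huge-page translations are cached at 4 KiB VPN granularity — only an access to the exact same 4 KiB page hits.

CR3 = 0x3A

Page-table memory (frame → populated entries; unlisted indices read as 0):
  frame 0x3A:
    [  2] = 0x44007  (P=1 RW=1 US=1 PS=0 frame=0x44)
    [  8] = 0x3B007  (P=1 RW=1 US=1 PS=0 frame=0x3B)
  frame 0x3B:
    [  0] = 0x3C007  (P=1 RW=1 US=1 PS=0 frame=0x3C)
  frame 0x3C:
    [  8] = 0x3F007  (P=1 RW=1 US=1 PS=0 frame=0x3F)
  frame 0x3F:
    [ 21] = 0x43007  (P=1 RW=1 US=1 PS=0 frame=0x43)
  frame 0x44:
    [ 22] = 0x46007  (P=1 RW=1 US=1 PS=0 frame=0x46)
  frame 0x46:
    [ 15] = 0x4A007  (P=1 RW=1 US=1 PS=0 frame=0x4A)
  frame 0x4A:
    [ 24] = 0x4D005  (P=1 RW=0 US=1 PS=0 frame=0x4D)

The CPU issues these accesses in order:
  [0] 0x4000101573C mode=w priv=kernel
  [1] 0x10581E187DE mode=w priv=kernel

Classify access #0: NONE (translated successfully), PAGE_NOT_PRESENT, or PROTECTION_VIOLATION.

Per-access translation:
#0 VA=0x4000101573C (w,kernel):
  [0] read 0x3A idx=8: raw=0x3B007 flags P=1 W=1 U=1 S=0
  [1] read 0x3B idx=0: raw=0x3C007 flags P=1 W=1 U=1 S=0
  [2] read 0x3C idx=8: raw=0x3F007 flags P=1 W=1 U=1 S=0
  [3] read 0x3F idx=21: raw=0x43007 flags P=1 W=1 U=1 S=0
  ⇒ phys 0x4373C  [4 reads]
#1 VA=0x10581E187DE (w,kernel):
  [0] read 0x3A idx=2: raw=0x44007 flags P=1 W=1 U=1 S=0
  [1] read 0x44 idx=22: raw=0x46007 flags P=1 W=1 U=1 S=0
  [2] read 0x46 idx=15: raw=0x4A007 flags P=1 W=1 U=1 S=0
  [3] read 0x4A idx=24: raw=0x4D005 flags P=1 W=0 U=1 S=0
  → PROTECTION_VIOLATION  (4 entries read)

Access #0 fault: NONE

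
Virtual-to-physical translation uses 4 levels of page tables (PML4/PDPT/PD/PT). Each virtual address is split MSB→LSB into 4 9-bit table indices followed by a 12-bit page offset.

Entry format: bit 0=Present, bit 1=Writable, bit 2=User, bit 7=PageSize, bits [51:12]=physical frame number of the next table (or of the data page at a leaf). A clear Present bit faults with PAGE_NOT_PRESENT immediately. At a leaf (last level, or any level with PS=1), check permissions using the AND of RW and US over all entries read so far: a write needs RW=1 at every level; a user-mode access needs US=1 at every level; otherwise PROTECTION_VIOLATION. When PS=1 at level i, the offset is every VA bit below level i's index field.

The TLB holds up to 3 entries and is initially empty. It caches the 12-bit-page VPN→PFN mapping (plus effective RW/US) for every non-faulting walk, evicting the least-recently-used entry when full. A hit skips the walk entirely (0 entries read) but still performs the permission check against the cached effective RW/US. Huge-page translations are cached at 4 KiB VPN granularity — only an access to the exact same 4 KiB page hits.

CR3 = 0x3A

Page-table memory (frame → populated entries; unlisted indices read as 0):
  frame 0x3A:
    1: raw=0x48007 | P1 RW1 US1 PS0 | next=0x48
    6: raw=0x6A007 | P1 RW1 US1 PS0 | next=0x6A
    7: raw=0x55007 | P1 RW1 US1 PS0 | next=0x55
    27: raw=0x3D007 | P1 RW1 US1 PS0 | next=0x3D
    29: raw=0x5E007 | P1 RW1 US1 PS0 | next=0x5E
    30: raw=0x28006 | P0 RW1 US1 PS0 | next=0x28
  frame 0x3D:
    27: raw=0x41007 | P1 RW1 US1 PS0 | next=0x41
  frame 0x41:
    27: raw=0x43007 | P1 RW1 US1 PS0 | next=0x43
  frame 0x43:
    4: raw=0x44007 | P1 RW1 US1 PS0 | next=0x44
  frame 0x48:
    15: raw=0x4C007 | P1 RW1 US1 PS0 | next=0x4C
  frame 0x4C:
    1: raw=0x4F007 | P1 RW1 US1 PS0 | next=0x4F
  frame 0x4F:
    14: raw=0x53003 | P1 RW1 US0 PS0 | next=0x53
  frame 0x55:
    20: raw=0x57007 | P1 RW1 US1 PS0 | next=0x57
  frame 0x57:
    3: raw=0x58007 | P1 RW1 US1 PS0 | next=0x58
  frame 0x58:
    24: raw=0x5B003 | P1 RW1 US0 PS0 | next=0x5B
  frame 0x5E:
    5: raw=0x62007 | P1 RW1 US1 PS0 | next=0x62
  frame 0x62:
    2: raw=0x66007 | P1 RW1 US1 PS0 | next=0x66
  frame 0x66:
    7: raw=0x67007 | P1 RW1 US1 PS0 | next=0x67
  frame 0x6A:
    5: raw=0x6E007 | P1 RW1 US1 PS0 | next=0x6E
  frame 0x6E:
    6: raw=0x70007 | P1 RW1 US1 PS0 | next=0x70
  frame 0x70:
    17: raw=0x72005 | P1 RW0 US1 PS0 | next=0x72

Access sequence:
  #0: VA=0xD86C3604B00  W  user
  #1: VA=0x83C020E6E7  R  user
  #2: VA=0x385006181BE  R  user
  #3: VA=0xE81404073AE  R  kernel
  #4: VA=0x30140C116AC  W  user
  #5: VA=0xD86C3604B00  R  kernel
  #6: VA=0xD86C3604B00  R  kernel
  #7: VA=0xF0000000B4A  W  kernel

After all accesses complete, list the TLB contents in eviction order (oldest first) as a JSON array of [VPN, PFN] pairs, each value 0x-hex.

Walk each access:
#0 VA=0xD86C3604B00 (w,user):
  lvl0: tbl 0x3A, slot 27 ⇒ 0x3D007 (P1/RW1/US1/PS0)
  lvl1: tbl 0x3D, slot 27 ⇒ 0x41007 (P1/RW1/US1/PS0)
  lvl2: tbl 0x41, slot 27 ⇒ 0x43007 (P1/RW1/US1/PS0)
  lvl3: tbl 0x43, slot 4 ⇒ 0x44007 (P1/RW1/US1/PS0)
  ✓ 0x44B00  — 4 lookups
#1 VA=0x83C020E6E7 (r,user):
  lvl0: tbl 0x3A, slot 1 ⇒ 0x48007 (P1/RW1/US1/PS0)
  lvl1: tbl 0x48, slot 15 ⇒ 0x4C007 (P1/RW1/US1/PS0)
  lvl2: tbl 0x4C, slot 1 ⇒ 0x4F007 (P1/RW1/US1/PS0)
  lvl3: tbl 0x4F, slot 14 ⇒ 0x53003 (P1/RW1/US0/PS0)
  → PROTECTION_VIOLATION  (4 entries read)
#2 VA=0x385006181BE (r,user):
  lvl0: tbl 0x3A, slot 7 ⇒ 0x55007 (P1/RW1/US1/PS0)
  lvl1: tbl 0x55, slot 20 ⇒ 0x57007 (P1/RW1/US1/PS0)
  lvl2: tbl 0x57, slot 3 ⇒ 0x58007 (P1/RW1/US1/PS0)
  lvl3: tbl 0x58, slot 24 ⇒ 0x5B003 (P1/RW1/US0/PS0)
  → PROTECTION_VIOLATION  (4 entries read)
#3 VA=0xE81404073AE (r,kernel):
  lvl0: tbl 0x3A, slot 29 ⇒ 0x5E007 (P1/RW1/US1/PS0)
  lvl1: tbl 0x5E, slot 5 ⇒ 0x62007 (P1/RW1/US1/PS0)
  lvl2: tbl 0x62, slot 2 ⇒ 0x66007 (P1/RW1/US1/PS0)
  lvl3: tbl 0x66, slot 7 ⇒ 0x67007 (P1/RW1/US1/PS0)
  ✓ 0x673AE  — 4 lookups
#4 VA=0x30140C116AC (w,user):
  lvl0: tbl 0x3A, slot 6 ⇒ 0x6A007 (P1/RW1/US1/PS0)
  lvl1: tbl 0x6A, slot 5 ⇒ 0x6E007 (P1/RW1/US1/PS0)
  lvl2: tbl 0x6E, slot 6 ⇒ 0x70007 (P1/RW1/US1/PS0)
  lvl3: tbl 0x70, slot 17 ⇒ 0x72005 (P1/RW0/US1/PS0)
  → PROTECTION_VIOLATION  (4 entries read)
#5 VA=0xD86C3604B00 (r,kernel):
  TLB hit vpn=0xD86C3604 → PA=0x44B00
#6 VA=0xD86C3604B00 (r,kernel):
  TLB hit vpn=0xD86C3604 → PA=0x44B00
#7 VA=0xF0000000B4A (w,kernel):
  lvl0: tbl 0x3A, slot 30 ⇒ 0x28006 (P0/RW1/US1/PS0)
  → PAGE_NOT_PRESENT  (1 entries read)

TLB: [["0xE8140407", "0x67"], ["0xD86C3604", "0x44"]]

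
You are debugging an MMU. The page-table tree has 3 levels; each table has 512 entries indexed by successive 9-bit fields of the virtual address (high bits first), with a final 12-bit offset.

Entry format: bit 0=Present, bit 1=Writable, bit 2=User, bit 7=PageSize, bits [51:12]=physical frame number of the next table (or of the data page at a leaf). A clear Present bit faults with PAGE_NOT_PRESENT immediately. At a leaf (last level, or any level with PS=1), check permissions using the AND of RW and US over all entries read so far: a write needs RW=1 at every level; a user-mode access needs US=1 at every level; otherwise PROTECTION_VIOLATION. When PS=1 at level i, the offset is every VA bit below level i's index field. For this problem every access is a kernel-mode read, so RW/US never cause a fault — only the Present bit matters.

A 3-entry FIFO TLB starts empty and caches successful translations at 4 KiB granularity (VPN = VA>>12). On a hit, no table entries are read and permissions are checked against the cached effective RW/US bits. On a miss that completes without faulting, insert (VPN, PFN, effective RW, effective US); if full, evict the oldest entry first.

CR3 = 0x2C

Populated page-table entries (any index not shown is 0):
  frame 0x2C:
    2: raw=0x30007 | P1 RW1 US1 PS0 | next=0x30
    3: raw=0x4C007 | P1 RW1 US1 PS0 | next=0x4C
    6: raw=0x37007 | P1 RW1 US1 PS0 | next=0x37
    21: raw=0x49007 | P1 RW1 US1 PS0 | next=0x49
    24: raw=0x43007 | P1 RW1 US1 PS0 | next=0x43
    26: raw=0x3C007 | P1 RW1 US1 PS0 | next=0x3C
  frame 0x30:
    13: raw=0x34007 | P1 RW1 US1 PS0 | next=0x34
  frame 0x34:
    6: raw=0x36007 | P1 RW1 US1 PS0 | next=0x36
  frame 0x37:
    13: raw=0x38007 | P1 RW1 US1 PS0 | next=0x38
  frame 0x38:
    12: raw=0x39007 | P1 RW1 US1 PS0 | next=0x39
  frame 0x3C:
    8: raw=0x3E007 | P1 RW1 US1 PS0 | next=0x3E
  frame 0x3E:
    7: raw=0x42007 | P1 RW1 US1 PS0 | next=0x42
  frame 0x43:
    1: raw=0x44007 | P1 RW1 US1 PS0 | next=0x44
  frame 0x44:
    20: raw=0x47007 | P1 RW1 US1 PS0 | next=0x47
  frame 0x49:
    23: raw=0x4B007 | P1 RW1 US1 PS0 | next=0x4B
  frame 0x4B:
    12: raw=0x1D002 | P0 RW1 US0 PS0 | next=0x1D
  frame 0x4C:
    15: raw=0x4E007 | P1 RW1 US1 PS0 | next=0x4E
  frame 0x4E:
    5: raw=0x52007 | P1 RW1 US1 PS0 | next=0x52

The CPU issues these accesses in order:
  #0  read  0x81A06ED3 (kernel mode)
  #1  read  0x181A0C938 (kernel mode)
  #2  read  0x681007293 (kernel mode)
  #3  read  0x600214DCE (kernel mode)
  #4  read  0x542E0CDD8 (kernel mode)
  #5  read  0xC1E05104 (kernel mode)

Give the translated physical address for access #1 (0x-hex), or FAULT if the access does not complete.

Per-access translation:
#0 VA=0x81A06ED3 (r,kernel):
  [0] read 0x2C idx=2: raw=0x30007 flags P=1 W=1 U=1 S=0
  [1] read 0x30 idx=13: raw=0x34007 flags P=1 W=1 U=1 S=0
  [2] read 0x34 idx=6: raw=0x36007 flags P=1 W=1 U=1 S=0
  → PA=0x36ED3  (3 entries read)
#1 VA=0x181A0C938 (r,kernel):
  [0] read 0x2C idx=6: raw=0x37007 flags P=1 W=1 U=1 S=0
  [1] read 0x37 idx=13: raw=0x38007 flags P=1 W=1 U=1 S=0
  [2] read 0x38 idx=12: raw=0x39007 flags P=1 W=1 U=1 S=0
  → PA=0x39938  (3 entries read)
#2 VA=0x681007293 (r,kernel):
  [0] read 0x2C idx=26: raw=0x3C007 flags P=1 W=1 U=1 S=0
  [1] read 0x3C idx=8: raw=0x3E007 flags P=1 W=1 U=1 S=0
  [2] read 0x3E idx=7: raw=0x42007 flags P=1 W=1 U=1 S=0
  → PA=0x42293  (3 entries read)
#3 VA=0x600214DCE (r,kernel):
  [0] read 0x2C idx=24: raw=0x43007 flags P=1 W=1 U=1 S=0
  [1] read 0x43 idx=1: raw=0x44007 flags P=1 W=1 U=1 S=0
  [2] read 0x44 idx=20: raw=0x47007 flags P=1 W=1 U=1 S=0
  → PA=0x47DCE  (3 entries read)
#4 VA=0x542E0CDD8 (r,kernel):
  [0] read 0x2C idx=21: raw=0x49007 flags P=1 W=1 U=1 S=0
  [1] read 0x49 idx=23: raw=0x4B007 flags P=1 W=1 U=1 S=0
  [2] read 0x4B idx=12: raw=0x1D002 flags P=0 W=1 U=0 S=0
  → PAGE_NOT_PRESENT  (3 entries read)
#5 VA=0xC1E05104 (r,kernel):
  [0] read 0x2C idx=3: raw=0x4C007 flags P=1 W=1 U=1 S=0
  [1] read 0x4C idx=15: raw=0x4E007 flags P=1 W=1 U=1 S=0
  [2] read 0x4E idx=5: raw=0x52007 flags P=1 W=1 U=1 S=0
  → PA=0x52104  (3 entries read)

Access #1 PA: 0x39938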